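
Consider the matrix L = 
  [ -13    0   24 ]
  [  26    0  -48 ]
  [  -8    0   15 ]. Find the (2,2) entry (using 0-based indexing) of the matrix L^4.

321

Characteristic polynomial: r^3 - 2r^2 - 3r = r(r - 3)(r + 1), so the eigenvalues are -1, 0, 3.
r=3: eigenvector (-3, 6, -2).
r=0: eigenvector (0, 1, 0).
r=-1: eigenvector (2, -4, 1).
P = [[-3, 0, 2], [6, 1, -4], [-2, 0, 1]], D = diag(3, 0, -1), P⁻¹ = [[1, 0, -2], [2, 1, 0], [2, 0, -3]].
L⁴ = P·diag(81, 0, 1)·P⁻¹ = [[-239, 0, 480], [478, 0, -960], [-160, 0, 321]].
The requested entry is 321.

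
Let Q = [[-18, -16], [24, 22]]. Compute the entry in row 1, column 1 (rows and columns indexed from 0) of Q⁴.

Characteristic polynomial: μ^2 - 4μ - 12 = (μ - 6)(μ + 2), so the eigenvalues are -2, 6.
μ=-2: eigenvector (-1, 1).
μ=6: eigenvector (-2, 3).
P = [[-1, -2], [1, 3]], D = diag(-2, 6), P⁻¹ = [[-3, -2], [1, 1]].
Q⁴ = P·diag(16, 1296)·P⁻¹ = [[-2544, -2560], [3840, 3856]].
The requested entry is 3856.

3856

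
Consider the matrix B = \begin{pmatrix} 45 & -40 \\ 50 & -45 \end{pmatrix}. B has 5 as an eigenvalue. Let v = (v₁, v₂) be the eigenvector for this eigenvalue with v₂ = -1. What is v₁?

B − 5I = [[40, -40], [50, -50]].
Solving (B − 5I)v = 0 gives the eigenspace spanned by (-1, -1).
With v₂ = -1, v = (-1, -1), so v₁ = -1.

-1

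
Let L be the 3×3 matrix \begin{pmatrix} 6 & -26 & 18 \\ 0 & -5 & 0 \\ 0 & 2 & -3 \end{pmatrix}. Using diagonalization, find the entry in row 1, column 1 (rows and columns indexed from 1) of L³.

216

Characteristic polynomial: s^3 + 2s^2 - 33s - 90 = (s - 6)(s + 3)(s + 5), so the eigenvalues are -5, -3, 6.
s=6: eigenvector (1, 0, 0).
s=-5: eigenvector (4, 1, -1).
s=-3: eigenvector (-2, 0, 1).
P = [[1, 4, -2], [0, 1, 0], [0, -1, 1]], D = diag(6, -5, -3), P⁻¹ = [[1, -2, 2], [0, 1, 0], [0, 1, 1]].
L³ = P·diag(216, -125, -27)·P⁻¹ = [[216, -878, 486], [0, -125, 0], [0, 98, -27]].
The requested entry is 216.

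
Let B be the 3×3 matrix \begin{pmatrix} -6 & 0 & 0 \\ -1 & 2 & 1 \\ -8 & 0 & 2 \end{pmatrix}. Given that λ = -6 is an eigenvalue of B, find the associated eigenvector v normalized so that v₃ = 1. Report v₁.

B + 6I = [[0, 0, 0], [-1, 8, 1], [-8, 0, 8]].
Solving (B + 6I)v = 0 gives the eigenspace spanned by (1, 0, 1).
With v₃ = 1, v = (1, 0, 1), so v₁ = 1.

1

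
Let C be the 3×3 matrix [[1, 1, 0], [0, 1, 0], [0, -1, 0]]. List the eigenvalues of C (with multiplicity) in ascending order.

0, 1, 1

Characteristic polynomial: p(λ) = λ^3 - 2λ^2 + λ = λ(λ - 1)^2.
Roots (with multiplicity): 0, 1, 1.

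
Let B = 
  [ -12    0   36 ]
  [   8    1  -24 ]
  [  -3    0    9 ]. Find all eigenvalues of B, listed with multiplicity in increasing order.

-3, 0, 1

Characteristic polynomial: p(μ) = μ^3 + 2μ^2 - 3μ = μ(μ - 1)(μ + 3).
Roots (with multiplicity): -3, 0, 1.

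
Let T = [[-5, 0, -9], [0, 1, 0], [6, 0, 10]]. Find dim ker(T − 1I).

T − 1I = [[-6, 0, -9], [0, 0, 0], [6, 0, 9]].
This matrix has rank 1, so its null space has dimension 3 − 1 = 2.

2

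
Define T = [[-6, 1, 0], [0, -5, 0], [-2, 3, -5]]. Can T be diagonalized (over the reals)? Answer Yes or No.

No

Characteristic polynomial: p(λ) = λ^3 + 16λ^2 + 85λ + 150 = (λ + 5)^2(λ + 6).
λ = -5 has algebraic multiplicity 2; rank(T + 5I) = 2, so geometric multiplicity = 1.
Geometric multiplicity < algebraic multiplicity, so T is not diagonalizable.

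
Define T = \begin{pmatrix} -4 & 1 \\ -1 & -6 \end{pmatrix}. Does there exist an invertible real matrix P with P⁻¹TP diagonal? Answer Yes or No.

Characteristic polynomial: p(r) = r^2 + 10r + 25 = (r + 5)^2.
r = -5 has algebraic multiplicity 2; rank(T + 5I) = 1, so geometric multiplicity = 1.
Geometric multiplicity < algebraic multiplicity, so T is not diagonalizable.

No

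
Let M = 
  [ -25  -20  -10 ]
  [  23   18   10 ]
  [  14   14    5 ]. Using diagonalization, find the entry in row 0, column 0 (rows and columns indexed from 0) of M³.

-625

Characteristic polynomial: λ^3 + 2λ^2 - 25λ - 50 = (λ - 5)(λ + 2)(λ + 5), so the eigenvalues are -5, -2, 5.
λ=-5: eigenvector (1, -1, 0).
λ=-2: eigenvector (0, 1, -2).
λ=5: eigenvector (-1, 1, 1).
P = [[1, 0, -1], [-1, 1, 1], [0, -2, 1]], D = diag(-5, -2, 5), P⁻¹ = [[3, 2, 1], [1, 1, 0], [2, 2, 1]].
M³ = P·diag(-125, -8, 125)·P⁻¹ = [[-625, -500, -250], [617, 492, 250], [266, 266, 125]].
The requested entry is -625.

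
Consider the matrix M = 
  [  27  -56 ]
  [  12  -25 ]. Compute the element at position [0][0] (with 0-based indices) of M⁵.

Characteristic polynomial: t^2 - 2t - 3 = (t - 3)(t + 1), so the eigenvalues are -1, 3.
t=3: eigenvector (7, 3).
t=-1: eigenvector (2, 1).
P = [[7, 2], [3, 1]], D = diag(3, -1), P⁻¹ = [[1, -2], [-3, 7]].
M⁵ = P·diag(243, -1)·P⁻¹ = [[1707, -3416], [732, -1465]].
The requested entry is 1707.

1707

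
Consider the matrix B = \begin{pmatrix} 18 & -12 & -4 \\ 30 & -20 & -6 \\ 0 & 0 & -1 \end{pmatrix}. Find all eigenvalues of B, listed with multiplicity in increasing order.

Characteristic polynomial: p(s) = s^3 + 3s^2 + 2s = s(s + 1)(s + 2).
Roots (with multiplicity): -2, -1, 0.

-2, -1, 0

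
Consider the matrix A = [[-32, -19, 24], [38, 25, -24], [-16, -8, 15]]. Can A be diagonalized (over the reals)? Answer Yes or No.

Yes

Characteristic polynomial: p(μ) = μ^3 - 8μ^2 + 9μ + 18 = (μ - 6)(μ - 3)(μ + 1).
All 3 eigenvalues are distinct, so A is diagonalizable.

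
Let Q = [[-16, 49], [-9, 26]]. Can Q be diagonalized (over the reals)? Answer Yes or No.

No

Characteristic polynomial: p(r) = r^2 - 10r + 25 = (r - 5)^2.
r = 5 has algebraic multiplicity 2; rank(Q − 5I) = 1, so geometric multiplicity = 1.
Geometric multiplicity < algebraic multiplicity, so Q is not diagonalizable.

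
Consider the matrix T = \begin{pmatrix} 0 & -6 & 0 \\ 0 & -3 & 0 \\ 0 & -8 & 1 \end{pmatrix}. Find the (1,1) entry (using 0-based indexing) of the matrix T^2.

9

Characteristic polynomial: λ^3 + 2λ^2 - 3λ = λ(λ - 1)(λ + 3), so the eigenvalues are -3, 0, 1.
λ=0: eigenvector (1, 0, 0).
λ=1: eigenvector (0, 0, 1).
λ=-3: eigenvector (2, 1, 2).
P = [[1, 0, 2], [0, 0, 1], [0, 1, 2]], D = diag(0, 1, -3), P⁻¹ = [[1, -2, 0], [0, -2, 1], [0, 1, 0]].
T² = P·diag(0, 1, 9)·P⁻¹ = [[0, 18, 0], [0, 9, 0], [0, 16, 1]].
The requested entry is 9.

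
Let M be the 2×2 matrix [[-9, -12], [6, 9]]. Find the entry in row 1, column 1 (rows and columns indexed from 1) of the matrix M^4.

81

Characteristic polynomial: s^2 - 9 = (s - 3)(s + 3), so the eigenvalues are -3, 3.
s=-3: eigenvector (2, -1).
s=3: eigenvector (1, -1).
P = [[2, 1], [-1, -1]], D = diag(-3, 3), P⁻¹ = [[1, 1], [-1, -2]].
M⁴ = P·diag(81, 81)·P⁻¹ = [[81, 0], [0, 81]].
The requested entry is 81.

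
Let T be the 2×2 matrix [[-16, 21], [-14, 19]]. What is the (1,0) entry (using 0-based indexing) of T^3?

-266

Characteristic polynomial: λ^2 - 3λ - 10 = (λ - 5)(λ + 2), so the eigenvalues are -2, 5.
λ=5: eigenvector (1, 1).
λ=-2: eigenvector (-3, -2).
P = [[1, -3], [1, -2]], D = diag(5, -2), P⁻¹ = [[-2, 3], [-1, 1]].
T³ = P·diag(125, -8)·P⁻¹ = [[-274, 399], [-266, 391]].
The requested entry is -266.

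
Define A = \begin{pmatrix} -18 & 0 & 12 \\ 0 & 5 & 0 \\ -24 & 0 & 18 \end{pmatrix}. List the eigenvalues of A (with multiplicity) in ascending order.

-6, 5, 6

Characteristic polynomial: p(t) = t^3 - 5t^2 - 36t + 180 = (t - 6)(t - 5)(t + 6).
Roots (with multiplicity): -6, 5, 6.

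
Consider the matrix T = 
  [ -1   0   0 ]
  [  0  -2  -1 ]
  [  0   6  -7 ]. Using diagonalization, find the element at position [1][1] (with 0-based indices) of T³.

58

Characteristic polynomial: s^3 + 10s^2 + 29s + 20 = (s + 1)(s + 4)(s + 5), so the eigenvalues are -5, -4, -1.
s=-1: eigenvector (1, 0, 0).
s=-5: eigenvector (0, 1, 3).
s=-4: eigenvector (0, -1, -2).
P = [[1, 0, 0], [0, 1, -1], [0, 3, -2]], D = diag(-1, -5, -4), P⁻¹ = [[1, 0, 0], [0, -2, 1], [0, -3, 1]].
T³ = P·diag(-1, -125, -64)·P⁻¹ = [[-1, 0, 0], [0, 58, -61], [0, 366, -247]].
The requested entry is 58.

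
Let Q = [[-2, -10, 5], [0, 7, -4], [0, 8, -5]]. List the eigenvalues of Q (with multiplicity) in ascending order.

Characteristic polynomial: p(s) = s^3 - 7s - 6 = (s - 3)(s + 1)(s + 2).
Roots (with multiplicity): -2, -1, 3.

-2, -1, 3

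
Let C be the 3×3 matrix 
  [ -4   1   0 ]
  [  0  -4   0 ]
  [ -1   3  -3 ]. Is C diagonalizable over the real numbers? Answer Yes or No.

No

Characteristic polynomial: p(t) = t^3 + 11t^2 + 40t + 48 = (t + 3)(t + 4)^2.
t = -4 has algebraic multiplicity 2; rank(C + 4I) = 2, so geometric multiplicity = 1.
Geometric multiplicity < algebraic multiplicity, so C is not diagonalizable.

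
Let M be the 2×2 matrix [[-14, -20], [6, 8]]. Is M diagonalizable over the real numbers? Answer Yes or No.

Yes

Characteristic polynomial: p(r) = r^2 + 6r + 8 = (r + 2)(r + 4).
All 2 eigenvalues are distinct, so M is diagonalizable.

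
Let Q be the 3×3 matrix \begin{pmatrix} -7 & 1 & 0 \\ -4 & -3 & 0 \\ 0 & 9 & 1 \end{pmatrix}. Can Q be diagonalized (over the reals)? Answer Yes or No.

No

Characteristic polynomial: p(λ) = λ^3 + 9λ^2 + 15λ - 25 = (λ - 1)(λ + 5)^2.
λ = -5 has algebraic multiplicity 2; rank(Q + 5I) = 2, so geometric multiplicity = 1.
Geometric multiplicity < algebraic multiplicity, so Q is not diagonalizable.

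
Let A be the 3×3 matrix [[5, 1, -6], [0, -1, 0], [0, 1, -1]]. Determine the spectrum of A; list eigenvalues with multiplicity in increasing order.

-1, -1, 5

Characteristic polynomial: p(r) = r^3 - 3r^2 - 9r - 5 = (r - 5)(r + 1)^2.
Roots (with multiplicity): -1, -1, 5.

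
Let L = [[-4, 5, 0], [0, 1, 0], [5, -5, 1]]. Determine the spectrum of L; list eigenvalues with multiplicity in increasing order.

Characteristic polynomial: p(λ) = λ^3 + 2λ^2 - 7λ + 4 = (λ - 1)^2(λ + 4).
Roots (with multiplicity): -4, 1, 1.

-4, 1, 1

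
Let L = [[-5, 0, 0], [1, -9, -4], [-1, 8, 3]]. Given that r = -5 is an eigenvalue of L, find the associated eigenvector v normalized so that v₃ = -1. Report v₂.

L + 5I = [[0, 0, 0], [1, -4, -4], [-1, 8, 8]].
Solving (L + 5I)v = 0 gives the eigenspace spanned by (0, 1, -1).
With v₃ = -1, v = (0, 1, -1), so v₂ = 1.

1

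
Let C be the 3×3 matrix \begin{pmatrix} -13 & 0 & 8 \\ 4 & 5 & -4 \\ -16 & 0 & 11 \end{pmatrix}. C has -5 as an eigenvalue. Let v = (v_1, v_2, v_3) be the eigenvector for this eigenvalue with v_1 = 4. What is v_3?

4

C + 5I = [[-8, 0, 8], [4, 10, -4], [-16, 0, 16]].
Solving (C + 5I)v = 0 gives the eigenspace spanned by (4, 0, 4).
With v_1 = 4, v = (4, 0, 4), so v_3 = 4.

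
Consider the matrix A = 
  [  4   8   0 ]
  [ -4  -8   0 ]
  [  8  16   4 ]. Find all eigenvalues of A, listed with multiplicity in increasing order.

Characteristic polynomial: p(s) = s^3 - 16s = s(s - 4)(s + 4).
Roots (with multiplicity): -4, 0, 4.

-4, 0, 4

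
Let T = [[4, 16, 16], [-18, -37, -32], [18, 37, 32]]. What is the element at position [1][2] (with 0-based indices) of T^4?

Characteristic polynomial: λ^3 + λ^2 - 20λ = λ(λ - 4)(λ + 5), so the eigenvalues are -5, 0, 4.
λ=-5: eigenvector (0, 1, -1).
λ=4: eigenvector (1, -2, 2).
λ=0: eigenvector (-4, 8, -7).
P = [[0, 1, -4], [1, -2, 8], [-1, 2, -7]], D = diag(-5, 4, 0), P⁻¹ = [[2, 1, 0], [1, 4, 4], [0, 1, 1]].
T⁴ = P·diag(625, 256, 0)·P⁻¹ = [[256, 1024, 1024], [738, -1423, -2048], [-738, 1423, 2048]].
The requested entry is -2048.

-2048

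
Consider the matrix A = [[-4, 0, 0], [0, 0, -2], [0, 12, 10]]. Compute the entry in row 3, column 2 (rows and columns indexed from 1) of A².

Characteristic polynomial: λ^3 - 6λ^2 - 16λ + 96 = (λ - 6)(λ - 4)(λ + 4), so the eigenvalues are -4, 4, 6.
λ=-4: eigenvector (1, 0, 0).
λ=4: eigenvector (0, 1, -2).
λ=6: eigenvector (0, -1, 3).
P = [[1, 0, 0], [0, 1, -1], [0, -2, 3]], D = diag(-4, 4, 6), P⁻¹ = [[1, 0, 0], [0, 3, 1], [0, 2, 1]].
A² = P·diag(16, 16, 36)·P⁻¹ = [[16, 0, 0], [0, -24, -20], [0, 120, 76]].
The requested entry is 120.

120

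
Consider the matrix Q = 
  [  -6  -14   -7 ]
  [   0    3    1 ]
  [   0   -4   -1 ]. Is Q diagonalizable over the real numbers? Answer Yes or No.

No

Characteristic polynomial: p(μ) = μ^3 + 4μ^2 - 11μ + 6 = (μ - 1)^2(μ + 6).
μ = 1 has algebraic multiplicity 2; rank(Q − 1I) = 2, so geometric multiplicity = 1.
Geometric multiplicity < algebraic multiplicity, so Q is not diagonalizable.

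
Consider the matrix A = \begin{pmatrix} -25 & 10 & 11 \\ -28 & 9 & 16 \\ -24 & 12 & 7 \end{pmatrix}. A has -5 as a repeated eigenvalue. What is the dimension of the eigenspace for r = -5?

A + 5I = [[-20, 10, 11], [-28, 14, 16], [-24, 12, 12]].
This matrix has rank 2, so its null space has dimension 3 − 2 = 1.

1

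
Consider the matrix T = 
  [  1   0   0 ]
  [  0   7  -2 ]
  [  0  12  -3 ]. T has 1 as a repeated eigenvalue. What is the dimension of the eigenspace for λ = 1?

T − 1I = [[0, 0, 0], [0, 6, -2], [0, 12, -4]].
This matrix has rank 1, so its null space has dimension 3 − 1 = 2.

2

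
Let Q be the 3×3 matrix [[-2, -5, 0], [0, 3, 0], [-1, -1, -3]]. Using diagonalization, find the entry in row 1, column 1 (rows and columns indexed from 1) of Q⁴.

Characteristic polynomial: λ^3 + 2λ^2 - 9λ - 18 = (λ - 3)(λ + 2)(λ + 3), so the eigenvalues are -3, -2, 3.
λ=-2: eigenvector (1, 0, -1).
λ=3: eigenvector (-1, 1, 0).
λ=-3: eigenvector (0, 0, 1).
P = [[1, -1, 0], [0, 1, 0], [-1, 0, 1]], D = diag(-2, 3, -3), P⁻¹ = [[1, 1, 0], [0, 1, 0], [1, 1, 1]].
Q⁴ = P·diag(16, 81, 81)·P⁻¹ = [[16, -65, 0], [0, 81, 0], [65, 65, 81]].
The requested entry is 16.

16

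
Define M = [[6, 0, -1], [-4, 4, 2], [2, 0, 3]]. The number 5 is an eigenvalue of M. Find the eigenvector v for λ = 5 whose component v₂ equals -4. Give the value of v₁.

2

M − 5I = [[1, 0, -1], [-4, -1, 2], [2, 0, -2]].
Solving (M − 5I)v = 0 gives the eigenspace spanned by (2, -4, 2).
With v₂ = -4, v = (2, -4, 2), so v₁ = 2.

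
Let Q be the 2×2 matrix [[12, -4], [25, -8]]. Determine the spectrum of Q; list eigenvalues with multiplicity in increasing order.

2, 2

Characteristic polynomial: p(t) = t^2 - 4t + 4 = (t - 2)^2.
Roots (with multiplicity): 2, 2.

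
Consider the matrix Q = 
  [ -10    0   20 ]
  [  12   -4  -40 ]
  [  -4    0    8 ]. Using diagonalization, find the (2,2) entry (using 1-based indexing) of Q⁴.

256

Characteristic polynomial: λ^3 + 6λ^2 + 8λ = λ(λ + 2)(λ + 4), so the eigenvalues are -4, -2, 0.
λ=-2: eigenvector (5, -10, 2).
λ=-4: eigenvector (0, 1, 0).
λ=0: eigenvector (2, -4, 1).
P = [[5, 0, 2], [-10, 1, -4], [2, 0, 1]], D = diag(-2, -4, 0), P⁻¹ = [[1, 0, -2], [2, 1, 0], [-2, 0, 5]].
Q⁴ = P·diag(16, 256, 0)·P⁻¹ = [[80, 0, -160], [352, 256, 320], [32, 0, -64]].
The requested entry is 256.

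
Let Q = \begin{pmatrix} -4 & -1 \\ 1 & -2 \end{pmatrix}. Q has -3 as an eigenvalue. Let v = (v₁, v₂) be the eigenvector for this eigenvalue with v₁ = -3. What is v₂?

Q + 3I = [[-1, -1], [1, 1]].
Solving (Q + 3I)v = 0 gives the eigenspace spanned by (-3, 3).
With v₁ = -3, v = (-3, 3), so v₂ = 3.

3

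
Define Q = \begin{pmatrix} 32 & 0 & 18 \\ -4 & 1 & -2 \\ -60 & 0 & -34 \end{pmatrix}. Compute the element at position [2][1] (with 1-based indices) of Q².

Characteristic polynomial: r^3 + r^2 - 10r + 8 = (r - 2)(r - 1)(r + 4), so the eigenvalues are -4, 1, 2.
r=-4: eigenvector (1, 0, -2).
r=2: eigenvector (3, -2, -5).
r=1: eigenvector (0, 1, 0).
P = [[1, 3, 0], [0, -2, 1], [-2, -5, 0]], D = diag(-4, 2, 1), P⁻¹ = [[-5, 0, -3], [2, 0, 1], [4, 1, 2]].
Q² = P·diag(16, 4, 1)·P⁻¹ = [[-56, 0, -36], [-12, 1, -6], [120, 0, 76]].
The requested entry is -12.

-12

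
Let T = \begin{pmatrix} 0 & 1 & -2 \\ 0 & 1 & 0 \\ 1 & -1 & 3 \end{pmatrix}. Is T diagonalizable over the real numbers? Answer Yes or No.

Yes

Characteristic polynomial: p(s) = s^3 - 4s^2 + 5s - 2 = (s - 2)(s - 1)^2.
s = 1 has algebraic multiplicity 2; rank(T − 1I) = 1, so geometric multiplicity = 2.
Every eigenvalue has geometric = algebraic multiplicity, so T is diagonalizable.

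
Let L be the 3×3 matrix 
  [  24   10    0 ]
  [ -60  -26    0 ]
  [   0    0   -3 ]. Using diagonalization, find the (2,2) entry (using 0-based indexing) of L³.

Characteristic polynomial: μ^3 + 5μ^2 - 18μ - 72 = (μ - 4)(μ + 3)(μ + 6), so the eigenvalues are -6, -3, 4.
μ=4: eigenvector (1, -2, 0).
μ=-6: eigenvector (-1, 3, 0).
μ=-3: eigenvector (0, 0, 1).
P = [[1, -1, 0], [-2, 3, 0], [0, 0, 1]], D = diag(4, -6, -3), P⁻¹ = [[3, 1, 0], [2, 1, 0], [0, 0, 1]].
L³ = P·diag(64, -216, -27)·P⁻¹ = [[624, 280, 0], [-1680, -776, 0], [0, 0, -27]].
The requested entry is -27.

-27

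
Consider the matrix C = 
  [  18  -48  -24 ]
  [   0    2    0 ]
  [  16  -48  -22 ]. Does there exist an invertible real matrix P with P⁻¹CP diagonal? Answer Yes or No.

Yes

Characteristic polynomial: p(s) = s^3 + 2s^2 - 20s + 24 = (s - 2)^2(s + 6).
s = 2 has algebraic multiplicity 2; rank(C − 2I) = 1, so geometric multiplicity = 2.
Every eigenvalue has geometric = algebraic multiplicity, so C is diagonalizable.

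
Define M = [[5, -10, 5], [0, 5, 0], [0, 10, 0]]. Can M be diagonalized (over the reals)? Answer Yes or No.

Characteristic polynomial: p(λ) = λ^3 - 10λ^2 + 25λ = λ(λ - 5)^2.
λ = 5 has algebraic multiplicity 2; rank(M − 5I) = 1, so geometric multiplicity = 2.
Every eigenvalue has geometric = algebraic multiplicity, so M is diagonalizable.

Yes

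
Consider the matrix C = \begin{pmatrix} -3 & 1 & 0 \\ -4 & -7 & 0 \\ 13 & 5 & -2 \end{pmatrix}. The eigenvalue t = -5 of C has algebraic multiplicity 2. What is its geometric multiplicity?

1

C + 5I = [[2, 1, 0], [-4, -2, 0], [13, 5, 3]].
This matrix has rank 2, so its null space has dimension 3 − 2 = 1.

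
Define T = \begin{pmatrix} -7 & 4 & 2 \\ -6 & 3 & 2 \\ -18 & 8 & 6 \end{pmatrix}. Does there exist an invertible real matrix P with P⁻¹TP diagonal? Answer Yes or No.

Characteristic polynomial: p(r) = r^3 - 2r^2 - r + 2 = (r - 2)(r - 1)(r + 1).
All 3 eigenvalues are distinct, so T is diagonalizable.

Yes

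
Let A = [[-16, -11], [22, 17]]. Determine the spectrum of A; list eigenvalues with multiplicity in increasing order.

-5, 6

Characteristic polynomial: p(s) = s^2 - s - 30 = (s - 6)(s + 5).
Roots (with multiplicity): -5, 6.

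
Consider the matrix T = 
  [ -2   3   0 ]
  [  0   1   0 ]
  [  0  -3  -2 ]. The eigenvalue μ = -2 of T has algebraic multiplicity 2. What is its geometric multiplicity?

T + 2I = [[0, 3, 0], [0, 3, 0], [0, -3, 0]].
This matrix has rank 1, so its null space has dimension 3 − 1 = 2.

2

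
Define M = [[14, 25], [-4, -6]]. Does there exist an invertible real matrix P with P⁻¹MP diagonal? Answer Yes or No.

No

Characteristic polynomial: p(t) = t^2 - 8t + 16 = (t - 4)^2.
t = 4 has algebraic multiplicity 2; rank(M − 4I) = 1, so geometric multiplicity = 1.
Geometric multiplicity < algebraic multiplicity, so M is not diagonalizable.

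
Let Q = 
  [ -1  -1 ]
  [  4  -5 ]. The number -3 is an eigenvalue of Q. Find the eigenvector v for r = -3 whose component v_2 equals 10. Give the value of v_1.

5

Q + 3I = [[2, -1], [4, -2]].
Solving (Q + 3I)v = 0 gives the eigenspace spanned by (5, 10).
With v_2 = 10, v = (5, 10), so v_1 = 5.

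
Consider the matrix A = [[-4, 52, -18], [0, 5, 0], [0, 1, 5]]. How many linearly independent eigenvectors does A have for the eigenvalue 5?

A − 5I = [[-9, 52, -18], [0, 0, 0], [0, 1, 0]].
This matrix has rank 2, so its null space has dimension 3 − 2 = 1.

1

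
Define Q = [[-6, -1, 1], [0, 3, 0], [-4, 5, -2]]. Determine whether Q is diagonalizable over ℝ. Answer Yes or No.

Characteristic polynomial: p(s) = s^3 + 5s^2 - 8s - 48 = (s - 3)(s + 4)^2.
s = -4 has algebraic multiplicity 2; rank(Q + 4I) = 2, so geometric multiplicity = 1.
Geometric multiplicity < algebraic multiplicity, so Q is not diagonalizable.

No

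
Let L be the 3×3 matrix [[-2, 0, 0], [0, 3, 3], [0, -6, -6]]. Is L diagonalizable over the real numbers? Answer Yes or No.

Characteristic polynomial: p(λ) = λ^3 + 5λ^2 + 6λ = λ(λ + 2)(λ + 3).
All 3 eigenvalues are distinct, so L is diagonalizable.

Yes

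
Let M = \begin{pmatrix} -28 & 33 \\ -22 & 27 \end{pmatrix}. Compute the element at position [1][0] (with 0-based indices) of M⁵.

-21802

Characteristic polynomial: s^2 + s - 30 = (s - 5)(s + 6), so the eigenvalues are -6, 5.
s=-6: eigenvector (3, 2).
s=5: eigenvector (1, 1).
P = [[3, 1], [2, 1]], D = diag(-6, 5), P⁻¹ = [[1, -1], [-2, 3]].
M⁵ = P·diag(-7776, 3125)·P⁻¹ = [[-29578, 32703], [-21802, 24927]].
The requested entry is -21802.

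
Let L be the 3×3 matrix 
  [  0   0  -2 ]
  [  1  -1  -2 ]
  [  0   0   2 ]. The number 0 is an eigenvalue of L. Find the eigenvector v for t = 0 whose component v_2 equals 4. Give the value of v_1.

L = [[0, 0, -2], [1, -1, -2], [0, 0, 2]].
Solving (L)v = 0 gives the eigenspace spanned by (4, 4, 0).
With v_2 = 4, v = (4, 4, 0), so v_1 = 4.

4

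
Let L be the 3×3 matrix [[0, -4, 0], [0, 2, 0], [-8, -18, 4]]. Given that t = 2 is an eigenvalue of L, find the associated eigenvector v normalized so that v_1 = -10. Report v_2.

L − 2I = [[-2, -4, 0], [0, 0, 0], [-8, -18, 2]].
Solving (L − 2I)v = 0 gives the eigenspace spanned by (-10, 5, 5).
With v_1 = -10, v = (-10, 5, 5), so v_2 = 5.

5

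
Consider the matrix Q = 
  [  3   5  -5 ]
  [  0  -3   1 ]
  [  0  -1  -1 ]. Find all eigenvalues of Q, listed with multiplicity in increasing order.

Characteristic polynomial: p(s) = s^3 + s^2 - 8s - 12 = (s - 3)(s + 2)^2.
Roots (with multiplicity): -2, -2, 3.

-2, -2, 3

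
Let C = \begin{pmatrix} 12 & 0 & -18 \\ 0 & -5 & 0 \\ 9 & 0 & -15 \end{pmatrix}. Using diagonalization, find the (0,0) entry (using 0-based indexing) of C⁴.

-1134

Characteristic polynomial: r^3 + 8r^2 - 3r - 90 = (r - 3)(r + 5)(r + 6), so the eigenvalues are -6, -5, 3.
r=-5: eigenvector (0, 1, 0).
r=3: eigenvector (2, 0, 1).
r=-6: eigenvector (1, 0, 1).
P = [[0, 2, 1], [1, 0, 0], [0, 1, 1]], D = diag(-5, 3, -6), P⁻¹ = [[0, 1, 0], [1, 0, -1], [-1, 0, 2]].
C⁴ = P·diag(625, 81, 1296)·P⁻¹ = [[-1134, 0, 2430], [0, 625, 0], [-1215, 0, 2511]].
The requested entry is -1134.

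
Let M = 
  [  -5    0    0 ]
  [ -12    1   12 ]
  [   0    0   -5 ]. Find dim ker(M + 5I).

2

M + 5I = [[0, 0, 0], [-12, 6, 12], [0, 0, 0]].
This matrix has rank 1, so its null space has dimension 3 − 1 = 2.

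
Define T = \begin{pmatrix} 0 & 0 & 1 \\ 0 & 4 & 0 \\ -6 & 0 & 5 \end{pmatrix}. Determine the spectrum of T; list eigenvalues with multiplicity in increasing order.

2, 3, 4

Characteristic polynomial: p(r) = r^3 - 9r^2 + 26r - 24 = (r - 4)(r - 3)(r - 2).
Roots (with multiplicity): 2, 3, 4.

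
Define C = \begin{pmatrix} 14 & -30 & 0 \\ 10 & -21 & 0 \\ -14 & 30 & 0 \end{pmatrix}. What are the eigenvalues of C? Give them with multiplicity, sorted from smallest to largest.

Characteristic polynomial: p(λ) = λ^3 + 7λ^2 + 6λ = λ(λ + 1)(λ + 6).
Roots (with multiplicity): -6, -1, 0.

-6, -1, 0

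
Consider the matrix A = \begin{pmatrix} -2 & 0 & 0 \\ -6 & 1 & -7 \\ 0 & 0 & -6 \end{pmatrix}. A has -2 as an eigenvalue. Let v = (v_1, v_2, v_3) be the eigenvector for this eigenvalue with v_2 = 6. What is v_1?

A + 2I = [[0, 0, 0], [-6, 3, -7], [0, 0, -4]].
Solving (A + 2I)v = 0 gives the eigenspace spanned by (3, 6, 0).
With v_2 = 6, v = (3, 6, 0), so v_1 = 3.

3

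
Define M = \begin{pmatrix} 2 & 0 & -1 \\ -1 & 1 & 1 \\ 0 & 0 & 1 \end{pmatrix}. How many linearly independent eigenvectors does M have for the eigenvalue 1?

M − 1I = [[1, 0, -1], [-1, 0, 1], [0, 0, 0]].
This matrix has rank 1, so its null space has dimension 3 − 1 = 2.

2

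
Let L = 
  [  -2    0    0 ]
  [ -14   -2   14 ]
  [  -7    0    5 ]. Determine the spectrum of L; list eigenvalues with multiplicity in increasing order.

Characteristic polynomial: p(λ) = λ^3 - λ^2 - 16λ - 20 = (λ - 5)(λ + 2)^2.
Roots (with multiplicity): -2, -2, 5.

-2, -2, 5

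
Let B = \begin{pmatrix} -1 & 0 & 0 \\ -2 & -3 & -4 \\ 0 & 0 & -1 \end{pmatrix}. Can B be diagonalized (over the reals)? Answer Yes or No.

Characteristic polynomial: p(t) = t^3 + 5t^2 + 7t + 3 = (t + 1)^2(t + 3).
t = -1 has algebraic multiplicity 2; rank(B + 1I) = 1, so geometric multiplicity = 2.
Every eigenvalue has geometric = algebraic multiplicity, so B is diagonalizable.

Yes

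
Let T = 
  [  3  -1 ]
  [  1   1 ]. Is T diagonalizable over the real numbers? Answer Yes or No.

No

Characteristic polynomial: p(r) = r^2 - 4r + 4 = (r - 2)^2.
r = 2 has algebraic multiplicity 2; rank(T − 2I) = 1, so geometric multiplicity = 1.
Geometric multiplicity < algebraic multiplicity, so T is not diagonalizable.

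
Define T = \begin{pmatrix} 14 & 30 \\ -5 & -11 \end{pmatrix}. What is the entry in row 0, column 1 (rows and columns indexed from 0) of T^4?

1530

Characteristic polynomial: λ^2 - 3λ - 4 = (λ - 4)(λ + 1), so the eigenvalues are -1, 4.
λ=4: eigenvector (-3, 1).
λ=-1: eigenvector (-2, 1).
P = [[-3, -2], [1, 1]], D = diag(4, -1), P⁻¹ = [[-1, -2], [1, 3]].
T⁴ = P·diag(256, 1)·P⁻¹ = [[766, 1530], [-255, -509]].
The requested entry is 1530.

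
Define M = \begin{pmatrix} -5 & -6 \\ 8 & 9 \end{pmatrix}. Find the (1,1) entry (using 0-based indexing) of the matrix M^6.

2913

Characteristic polynomial: λ^2 - 4λ + 3 = (λ - 3)(λ - 1), so the eigenvalues are 1, 3.
λ=1: eigenvector (1, -1).
λ=3: eigenvector (-3, 4).
P = [[1, -3], [-1, 4]], D = diag(1, 3), P⁻¹ = [[4, 3], [1, 1]].
M⁶ = P·diag(1, 729)·P⁻¹ = [[-2183, -2184], [2912, 2913]].
The requested entry is 2913.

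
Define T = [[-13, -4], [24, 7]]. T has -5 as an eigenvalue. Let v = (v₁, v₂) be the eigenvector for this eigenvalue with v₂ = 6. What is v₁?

T + 5I = [[-8, -4], [24, 12]].
Solving (T + 5I)v = 0 gives the eigenspace spanned by (-3, 6).
With v₂ = 6, v = (-3, 6), so v₁ = -3.

-3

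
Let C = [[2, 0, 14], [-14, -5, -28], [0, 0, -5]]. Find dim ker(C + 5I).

2

C + 5I = [[7, 0, 14], [-14, 0, -28], [0, 0, 0]].
This matrix has rank 1, so its null space has dimension 3 − 1 = 2.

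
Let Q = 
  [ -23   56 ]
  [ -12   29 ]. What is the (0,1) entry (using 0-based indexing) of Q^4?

8736

Characteristic polynomial: μ^2 - 6μ + 5 = (μ - 5)(μ - 1), so the eigenvalues are 1, 5.
μ=5: eigenvector (2, 1).
μ=1: eigenvector (7, 3).
P = [[2, 7], [1, 3]], D = diag(5, 1), P⁻¹ = [[-3, 7], [1, -2]].
Q⁴ = P·diag(625, 1)·P⁻¹ = [[-3743, 8736], [-1872, 4369]].
The requested entry is 8736.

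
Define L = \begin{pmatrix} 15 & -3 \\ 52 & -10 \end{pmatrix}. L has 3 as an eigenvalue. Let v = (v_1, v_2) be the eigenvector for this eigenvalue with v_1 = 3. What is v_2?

L − 3I = [[12, -3], [52, -13]].
Solving (L − 3I)v = 0 gives the eigenspace spanned by (3, 12).
With v_1 = 3, v = (3, 12), so v_2 = 12.

12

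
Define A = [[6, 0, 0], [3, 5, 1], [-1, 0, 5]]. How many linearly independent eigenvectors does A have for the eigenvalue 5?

A − 5I = [[1, 0, 0], [3, 0, 1], [-1, 0, 0]].
This matrix has rank 2, so its null space has dimension 3 − 2 = 1.

1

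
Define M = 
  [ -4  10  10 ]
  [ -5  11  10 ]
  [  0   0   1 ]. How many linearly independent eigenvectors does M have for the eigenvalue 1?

2

M − 1I = [[-5, 10, 10], [-5, 10, 10], [0, 0, 0]].
This matrix has rank 1, so its null space has dimension 3 − 1 = 2.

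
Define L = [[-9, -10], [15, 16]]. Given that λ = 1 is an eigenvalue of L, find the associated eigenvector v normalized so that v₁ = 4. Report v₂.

-4

L − 1I = [[-10, -10], [15, 15]].
Solving (L − 1I)v = 0 gives the eigenspace spanned by (4, -4).
With v₁ = 4, v = (4, -4), so v₂ = -4.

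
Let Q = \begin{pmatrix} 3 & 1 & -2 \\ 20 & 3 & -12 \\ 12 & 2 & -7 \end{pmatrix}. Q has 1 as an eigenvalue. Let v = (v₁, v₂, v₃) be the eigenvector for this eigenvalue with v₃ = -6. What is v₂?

Q − 1I = [[2, 1, -2], [20, 2, -12], [12, 2, -8]].
Solving (Q − 1I)v = 0 gives the eigenspace spanned by (-3, -6, -6).
With v₃ = -6, v = (-3, -6, -6), so v₂ = -6.

-6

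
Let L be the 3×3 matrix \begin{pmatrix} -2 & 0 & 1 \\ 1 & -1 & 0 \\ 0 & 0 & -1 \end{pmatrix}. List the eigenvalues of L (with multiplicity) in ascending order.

-2, -1, -1

Characteristic polynomial: p(λ) = λ^3 + 4λ^2 + 5λ + 2 = (λ + 1)^2(λ + 2).
Roots (with multiplicity): -2, -1, -1.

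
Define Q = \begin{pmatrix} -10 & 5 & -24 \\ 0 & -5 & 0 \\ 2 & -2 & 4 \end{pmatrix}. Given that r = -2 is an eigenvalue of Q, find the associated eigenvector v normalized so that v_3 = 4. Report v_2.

0

Q + 2I = [[-8, 5, -24], [0, -3, 0], [2, -2, 6]].
Solving (Q + 2I)v = 0 gives the eigenspace spanned by (-12, 0, 4).
With v_3 = 4, v = (-12, 0, 4), so v_2 = 0.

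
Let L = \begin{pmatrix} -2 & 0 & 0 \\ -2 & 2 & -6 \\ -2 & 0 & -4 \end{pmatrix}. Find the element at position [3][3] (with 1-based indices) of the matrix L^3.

Characteristic polynomial: μ^3 + 4μ^2 - 4μ - 16 = (μ - 2)(μ + 2)(μ + 4), so the eigenvalues are -4, -2, 2.
μ=2: eigenvector (0, 1, 0).
μ=-4: eigenvector (0, 1, 1).
μ=-2: eigenvector (-1, 1, 1).
P = [[0, 0, -1], [1, 1, 1], [0, 1, 1]], D = diag(2, -4, -2), P⁻¹ = [[0, 1, -1], [1, 0, 1], [-1, 0, 0]].
L³ = P·diag(8, -64, -8)·P⁻¹ = [[-8, 0, 0], [-56, 8, -72], [-56, 0, -64]].
The requested entry is -64.

-64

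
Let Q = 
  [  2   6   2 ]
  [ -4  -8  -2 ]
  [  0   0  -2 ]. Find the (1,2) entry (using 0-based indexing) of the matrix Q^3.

Characteristic polynomial: t^3 + 8t^2 + 20t + 16 = (t + 2)^2(t + 4), so the eigenvalues are -4, -2, -2.
t=-2: eigenvector (3, -2, 0).
t=-4: eigenvector (-1, 1, 0).
t=-2: eigenvector (-2, 1, 1).
P = [[3, -1, -2], [-2, 1, 1], [0, 0, 1]], D = diag(-2, -4, -2), P⁻¹ = [[1, 1, 1], [2, 3, 1], [0, 0, 1]].
Q³ = P·diag(-8, -64, -8)·P⁻¹ = [[104, 168, 56], [-112, -176, -56], [0, 0, -8]].
The requested entry is -56.

-56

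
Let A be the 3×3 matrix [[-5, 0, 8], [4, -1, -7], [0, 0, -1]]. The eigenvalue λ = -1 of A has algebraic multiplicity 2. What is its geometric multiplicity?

A + 1I = [[-4, 0, 8], [4, 0, -7], [0, 0, 0]].
This matrix has rank 2, so its null space has dimension 3 − 2 = 1.

1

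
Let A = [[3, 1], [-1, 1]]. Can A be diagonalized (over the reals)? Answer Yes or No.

No

Characteristic polynomial: p(s) = s^2 - 4s + 4 = (s - 2)^2.
s = 2 has algebraic multiplicity 2; rank(A − 2I) = 1, so geometric multiplicity = 1.
Geometric multiplicity < algebraic multiplicity, so A is not diagonalizable.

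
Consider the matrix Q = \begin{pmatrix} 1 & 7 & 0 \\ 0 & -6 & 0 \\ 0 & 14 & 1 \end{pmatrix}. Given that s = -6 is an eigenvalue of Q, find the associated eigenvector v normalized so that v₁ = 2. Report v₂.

-2

Q + 6I = [[7, 7, 0], [0, 0, 0], [0, 14, 7]].
Solving (Q + 6I)v = 0 gives the eigenspace spanned by (2, -2, 4).
With v₁ = 2, v = (2, -2, 4), so v₂ = -2.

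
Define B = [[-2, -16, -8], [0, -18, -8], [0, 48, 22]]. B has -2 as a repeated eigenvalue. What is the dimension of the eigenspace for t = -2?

2

B + 2I = [[0, -16, -8], [0, -16, -8], [0, 48, 24]].
This matrix has rank 1, so its null space has dimension 3 − 1 = 2.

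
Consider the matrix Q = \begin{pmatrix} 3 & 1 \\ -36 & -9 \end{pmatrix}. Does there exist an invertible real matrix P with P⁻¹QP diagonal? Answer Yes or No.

No

Characteristic polynomial: p(λ) = λ^2 + 6λ + 9 = (λ + 3)^2.
λ = -3 has algebraic multiplicity 2; rank(Q + 3I) = 1, so geometric multiplicity = 1.
Geometric multiplicity < algebraic multiplicity, so Q is not diagonalizable.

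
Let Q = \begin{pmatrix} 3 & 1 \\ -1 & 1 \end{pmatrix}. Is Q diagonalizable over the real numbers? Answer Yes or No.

Characteristic polynomial: p(r) = r^2 - 4r + 4 = (r - 2)^2.
r = 2 has algebraic multiplicity 2; rank(Q − 2I) = 1, so geometric multiplicity = 1.
Geometric multiplicity < algebraic multiplicity, so Q is not diagonalizable.

No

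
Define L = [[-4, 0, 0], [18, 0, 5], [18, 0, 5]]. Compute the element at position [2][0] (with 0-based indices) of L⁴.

738

Characteristic polynomial: μ^3 - μ^2 - 20μ = μ(μ - 5)(μ + 4), so the eigenvalues are -4, 0, 5.
μ=-4: eigenvector (1, -2, -2).
μ=0: eigenvector (0, 1, 0).
μ=5: eigenvector (0, 1, 1).
P = [[1, 0, 0], [-2, 1, 1], [-2, 0, 1]], D = diag(-4, 0, 5), P⁻¹ = [[1, 0, 0], [0, 1, -1], [2, 0, 1]].
L⁴ = P·diag(256, 0, 625)·P⁻¹ = [[256, 0, 0], [738, 0, 625], [738, 0, 625]].
The requested entry is 738.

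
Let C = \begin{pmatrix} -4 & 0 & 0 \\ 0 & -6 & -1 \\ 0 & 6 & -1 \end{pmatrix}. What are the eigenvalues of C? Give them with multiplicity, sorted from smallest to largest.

Characteristic polynomial: p(r) = r^3 + 11r^2 + 40r + 48 = (r + 3)(r + 4)^2.
Roots (with multiplicity): -4, -4, -3.

-4, -4, -3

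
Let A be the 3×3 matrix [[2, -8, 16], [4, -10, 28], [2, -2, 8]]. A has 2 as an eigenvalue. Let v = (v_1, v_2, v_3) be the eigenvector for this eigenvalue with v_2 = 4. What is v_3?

A − 2I = [[0, -8, 16], [4, -12, 28], [2, -2, 6]].
Solving (A − 2I)v = 0 gives the eigenspace spanned by (-2, 4, 2).
With v_2 = 4, v = (-2, 4, 2), so v_3 = 2.

2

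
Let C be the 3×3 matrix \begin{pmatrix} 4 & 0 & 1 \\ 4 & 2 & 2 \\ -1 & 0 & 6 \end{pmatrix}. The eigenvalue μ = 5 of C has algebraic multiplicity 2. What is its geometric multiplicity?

1

C − 5I = [[-1, 0, 1], [4, -3, 2], [-1, 0, 1]].
This matrix has rank 2, so its null space has dimension 3 − 2 = 1.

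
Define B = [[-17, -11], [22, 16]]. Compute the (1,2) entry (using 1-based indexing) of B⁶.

31031

Characteristic polynomial: λ^2 + λ - 30 = (λ - 5)(λ + 6), so the eigenvalues are -6, 5.
λ=-6: eigenvector (1, -1).
λ=5: eigenvector (-1, 2).
P = [[1, -1], [-1, 2]], D = diag(-6, 5), P⁻¹ = [[2, 1], [1, 1]].
B⁶ = P·diag(46656, 15625)·P⁻¹ = [[77687, 31031], [-62062, -15406]].
The requested entry is 31031.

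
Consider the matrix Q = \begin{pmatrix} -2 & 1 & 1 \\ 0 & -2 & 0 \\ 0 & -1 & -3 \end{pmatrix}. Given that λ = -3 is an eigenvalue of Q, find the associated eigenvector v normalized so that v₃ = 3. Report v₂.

Q + 3I = [[1, 1, 1], [0, 1, 0], [0, -1, 0]].
Solving (Q + 3I)v = 0 gives the eigenspace spanned by (-3, 0, 3).
With v₃ = 3, v = (-3, 0, 3), so v₂ = 0.

0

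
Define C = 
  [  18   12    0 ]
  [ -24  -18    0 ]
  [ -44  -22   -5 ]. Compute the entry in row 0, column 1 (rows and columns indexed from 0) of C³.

432

Characteristic polynomial: t^3 + 5t^2 - 36t - 180 = (t - 6)(t + 5)(t + 6), so the eigenvalues are -6, -5, 6.
t=-6: eigenvector (1, -2, 0).
t=-5: eigenvector (0, 0, 1).
t=6: eigenvector (1, -1, -2).
P = [[1, 0, 1], [-2, 0, -1], [0, 1, -2]], D = diag(-6, -5, 6), P⁻¹ = [[-1, -1, 0], [4, 2, 1], [2, 1, 0]].
C³ = P·diag(-216, -125, 216)·P⁻¹ = [[648, 432, 0], [-864, -648, 0], [-1364, -682, -125]].
The requested entry is 432.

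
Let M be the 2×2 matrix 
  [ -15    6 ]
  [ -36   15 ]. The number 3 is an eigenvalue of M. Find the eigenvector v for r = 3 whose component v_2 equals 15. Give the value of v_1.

M − 3I = [[-18, 6], [-36, 12]].
Solving (M − 3I)v = 0 gives the eigenspace spanned by (5, 15).
With v_2 = 15, v = (5, 15), so v_1 = 5.

5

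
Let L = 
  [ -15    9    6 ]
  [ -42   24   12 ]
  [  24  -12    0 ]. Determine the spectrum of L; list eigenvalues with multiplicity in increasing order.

Characteristic polynomial: p(t) = t^3 - 9t^2 + 18t = t(t - 6)(t - 3).
Roots (with multiplicity): 0, 3, 6.

0, 3, 6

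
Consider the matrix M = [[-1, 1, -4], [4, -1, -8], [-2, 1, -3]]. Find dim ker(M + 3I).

1

M + 3I = [[2, 1, -4], [4, 2, -8], [-2, 1, 0]].
This matrix has rank 2, so its null space has dimension 3 − 2 = 1.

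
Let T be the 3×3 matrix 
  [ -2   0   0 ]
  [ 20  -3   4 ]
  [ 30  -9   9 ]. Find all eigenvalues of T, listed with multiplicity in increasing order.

Characteristic polynomial: p(r) = r^3 - 4r^2 - 3r + 18 = (r - 3)^2(r + 2).
Roots (with multiplicity): -2, 3, 3.

-2, 3, 3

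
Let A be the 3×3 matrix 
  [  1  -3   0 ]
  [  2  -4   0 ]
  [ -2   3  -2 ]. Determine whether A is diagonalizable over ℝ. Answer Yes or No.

No

Characteristic polynomial: p(r) = r^3 + 5r^2 + 8r + 4 = (r + 1)(r + 2)^2.
r = -2 has algebraic multiplicity 2; rank(A + 2I) = 2, so geometric multiplicity = 1.
Geometric multiplicity < algebraic multiplicity, so A is not diagonalizable.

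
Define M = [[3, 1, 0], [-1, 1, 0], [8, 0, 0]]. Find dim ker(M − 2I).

M − 2I = [[1, 1, 0], [-1, -1, 0], [8, 0, -2]].
This matrix has rank 2, so its null space has dimension 3 − 2 = 1.

1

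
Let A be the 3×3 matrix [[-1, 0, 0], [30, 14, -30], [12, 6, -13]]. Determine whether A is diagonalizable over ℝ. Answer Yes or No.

Characteristic polynomial: p(r) = r^3 - 3r - 2 = (r - 2)(r + 1)^2.
r = -1 has algebraic multiplicity 2; rank(A + 1I) = 1, so geometric multiplicity = 2.
Every eigenvalue has geometric = algebraic multiplicity, so A is diagonalizable.

Yes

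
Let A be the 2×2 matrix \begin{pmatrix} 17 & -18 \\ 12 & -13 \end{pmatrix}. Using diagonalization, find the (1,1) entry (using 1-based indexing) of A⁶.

Characteristic polynomial: λ^2 - 4λ - 5 = (λ - 5)(λ + 1), so the eigenvalues are -1, 5.
λ=5: eigenvector (-3, -2).
λ=-1: eigenvector (1, 1).
P = [[-3, 1], [-2, 1]], D = diag(5, -1), P⁻¹ = [[-1, 1], [-2, 3]].
A⁶ = P·diag(15625, 1)·P⁻¹ = [[46873, -46872], [31248, -31247]].
The requested entry is 46873.

46873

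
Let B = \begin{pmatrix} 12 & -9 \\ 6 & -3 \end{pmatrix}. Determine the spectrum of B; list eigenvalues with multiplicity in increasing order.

3, 6

Characteristic polynomial: p(r) = r^2 - 9r + 18 = (r - 6)(r - 3).
Roots (with multiplicity): 3, 6.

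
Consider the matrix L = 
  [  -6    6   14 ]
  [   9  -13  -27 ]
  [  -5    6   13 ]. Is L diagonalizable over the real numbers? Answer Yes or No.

No

Characteristic polynomial: p(t) = t^3 + 6t^2 + 9t + 4 = (t + 1)^2(t + 4).
t = -1 has algebraic multiplicity 2; rank(L + 1I) = 2, so geometric multiplicity = 1.
Geometric multiplicity < algebraic multiplicity, so L is not diagonalizable.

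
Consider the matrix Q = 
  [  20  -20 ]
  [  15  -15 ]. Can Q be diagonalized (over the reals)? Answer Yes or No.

Characteristic polynomial: p(μ) = μ^2 - 5μ = μ(μ - 5).
All 2 eigenvalues are distinct, so Q is diagonalizable.

Yes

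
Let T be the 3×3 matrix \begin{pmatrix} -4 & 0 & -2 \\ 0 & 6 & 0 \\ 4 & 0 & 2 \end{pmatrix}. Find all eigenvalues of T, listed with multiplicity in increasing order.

Characteristic polynomial: p(r) = r^3 - 4r^2 - 12r = r(r - 6)(r + 2).
Roots (with multiplicity): -2, 0, 6.

-2, 0, 6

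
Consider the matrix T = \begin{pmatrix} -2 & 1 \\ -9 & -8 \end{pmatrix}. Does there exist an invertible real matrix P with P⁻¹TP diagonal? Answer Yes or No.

Characteristic polynomial: p(s) = s^2 + 10s + 25 = (s + 5)^2.
s = -5 has algebraic multiplicity 2; rank(T + 5I) = 1, so geometric multiplicity = 1.
Geometric multiplicity < algebraic multiplicity, so T is not diagonalizable.

No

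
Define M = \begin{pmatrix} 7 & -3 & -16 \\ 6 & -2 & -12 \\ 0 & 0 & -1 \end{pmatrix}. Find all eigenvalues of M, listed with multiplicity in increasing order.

Characteristic polynomial: p(λ) = λ^3 - 4λ^2 - λ + 4 = (λ - 4)(λ - 1)(λ + 1).
Roots (with multiplicity): -1, 1, 4.

-1, 1, 4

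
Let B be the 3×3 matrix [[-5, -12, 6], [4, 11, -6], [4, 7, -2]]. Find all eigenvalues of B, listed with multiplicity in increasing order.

-1, 1, 4

Characteristic polynomial: p(t) = t^3 - 4t^2 - t + 4 = (t - 4)(t - 1)(t + 1).
Roots (with multiplicity): -1, 1, 4.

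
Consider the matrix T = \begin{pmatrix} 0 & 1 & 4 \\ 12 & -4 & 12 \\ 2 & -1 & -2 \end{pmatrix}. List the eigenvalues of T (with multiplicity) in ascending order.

-4, -4, 2

Characteristic polynomial: p(s) = s^3 + 6s^2 - 32 = (s - 2)(s + 4)^2.
Roots (with multiplicity): -4, -4, 2.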